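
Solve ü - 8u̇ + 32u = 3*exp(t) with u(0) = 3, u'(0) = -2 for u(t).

u = 3*exp(t)/25 - 341*exp(4*t)*sin(4*t)/100 + 72*cos(4*t)*exp(4*t)/25

Characteristic equation r² - 8r + 32 = 0 has discriminant (-8)² - 4·(32) = -64 < 0, so r = 4 ± 4i.
Hence u_h = C1*cos(4*t)*exp(4*t) + C2*exp(4*t)*sin(4*t).
Try u_p = A*exp(t). Substituting into the equation and dividing by exp(t) gives A = 3/25, so u_p = 3*exp(t)/25.
General solution: u = 3*exp(t)/25 + C1*cos(4*t)*exp(4*t) + C2*exp(4*t)*sin(4*t).
Apply the initial conditions: u(0) = 3/25 + C1 = 3 and u'(0) = 3/25 + 4*C1 + 4*C2 = -2. Solving gives C1 = 72/25, C2 = -341/100.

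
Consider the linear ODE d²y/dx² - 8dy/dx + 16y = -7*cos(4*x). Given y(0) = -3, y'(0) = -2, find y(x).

Characteristic equation r² - 8r + 16 = 0 has discriminant (-8)² - 4·(16) = 0, so r = 4 is a repeated root.
Hence y_h = (C1 + C2*x)*exp(4*x).
Try y_p = A*cos(4*x) + B*sin(4*x). Substituting and equating the coefficients of cos(4x) and sin(4x) gives A = 0, B = 7/32, so y_p = 7*sin(4*x)/32.
General solution: y = 7*sin(4*x)/32 + C1*exp(4*x) + C2*x*exp(4*x).
Apply the initial conditions: y(0) = C1 = -3 and y'(0) = 7/8 + C2 + 4*C1 = -2. Solving gives C1 = -3, C2 = 73/8.

y = -3*exp(4*x) + 7*sin(4*x)/32 + 73*x*exp(4*x)/8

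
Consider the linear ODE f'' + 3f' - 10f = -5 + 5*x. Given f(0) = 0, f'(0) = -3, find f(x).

Characteristic equation r² + 3r - 10 = 0 factors as (r + 5)(r - 2) = 0, so r = -5, 2.
Hence f_h = C1*exp(-5*x) + C2*exp(2*x).
For the particular solution try f_p = A0 + A1*x. Substituting and matching coefficients of each power of x gives A0 = 7/20, A1 = -1/2, so f_p = 7/20 - x/2.
General solution: f = 7/20 - x/2 + C1*exp(-5*x) + C2*exp(2*x).
Apply the initial conditions: f(0) = 7/20 + C1 + C2 = 0 and f'(0) = -1/2 - 5*C1 + 2*C2 = -3. Solving gives C1 = 9/35, C2 = -17/28.

f = 7/20 - 17*exp(2*x)/28 - x/2 + 9*exp(-5*x)/35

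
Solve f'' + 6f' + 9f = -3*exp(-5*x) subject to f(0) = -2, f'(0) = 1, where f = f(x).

f = -5*exp(-3*x)/4 - 3*exp(-5*x)/4 - 13*x*exp(-3*x)/2

Characteristic equation r² + 6r + 9 = 0 has discriminant (6)² - 4·(9) = 0, so r = -3 is a repeated root.
Hence f_h = (C1 + C2*x)*exp(-3*x).
Try f_p = A*exp(-5*x). Substituting into the equation and dividing by exp(-5*x) gives A = -3/4, so f_p = -3*exp(-5*x)/4.
General solution: f = -3*exp(-5*x)/4 + C1*exp(-3*x) + C2*x*exp(-3*x).
Apply the initial conditions: f(0) = -3/4 + C1 = -2 and f'(0) = 15/4 + C2 - 3*C1 = 1. Solving gives C1 = -5/4, C2 = -13/2.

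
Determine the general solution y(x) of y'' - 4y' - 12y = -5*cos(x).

y = 4*sin(x)/37 + 13*cos(x)/37 + C1*exp(-2*x) + C2*exp(6*x)

Characteristic equation r² - 4r - 12 = 0 factors as (r + 2)(r - 6) = 0, so r = -2, 6.
Hence y_h = C1*exp(-2*x) + C2*exp(6*x).
Try y_p = A*cos(x) + B*sin(x). Substituting and equating the coefficients of cos(x) and sin(x) gives A = 13/37, B = 4/37, so y_p = 4*sin(x)/37 + 13*cos(x)/37.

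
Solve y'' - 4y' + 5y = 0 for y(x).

Characteristic equation r² - 4r + 5 = 0 has discriminant (-4)² - 4·(5) = -4 < 0, so r = 2 ± i.
Hence y_h = C1*cos(x)*exp(2*x) + C2*exp(2*x)*sin(x).

y = C1*cos(x)*exp(2*x) + C2*exp(2*x)*sin(x)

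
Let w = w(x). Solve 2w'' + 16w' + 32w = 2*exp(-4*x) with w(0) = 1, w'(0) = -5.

w = x**2*exp(-4*x)/2 - x*exp(-4*x) + exp(-4*x)

Divide through by 2: w'' + 8w' + 16w = exp(-4*x).
Characteristic equation r² + 8r + 16 = 0 has discriminant (8)² - 4·(16) = 0, so r = -4 is a repeated root.
Hence w_h = (C1 + C2*x)*exp(-4*x).
Since exp(-4*x) solves the homogeneous equation (r = -4 is a root of multiplicity 2), multiply the trial by x^2. Try w_p = A*x^2*exp(-4*x). Substituting into the equation and dividing by exp(-4*x) gives A = 1/2, so w_p = x^2*exp(-4*x)/2.
General solution: w = C1*exp(-4*x) + x^2*exp(-4*x)/2 + C2*x*exp(-4*x).
Apply the initial conditions: w(0) = C1 = 1 and w'(0) = C2 - 4*C1 = -5. Solving gives C1 = 1, C2 = -1.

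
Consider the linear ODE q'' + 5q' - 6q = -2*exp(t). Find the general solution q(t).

Characteristic equation r² + 5r - 6 = 0 factors as (r + 6)(r - 1) = 0, so r = -6, 1.
Hence q_h = C1*exp(-6*t) + C2*exp(t).
Since exp(t) solves the homogeneous equation (r = 1 is a root of multiplicity 1), multiply the trial by t. Try q_p = A*t*exp(t). Substituting into the equation and dividing by exp(t) gives A = -2/7, so q_p = -2*t*exp(t)/7.

q = C1*exp(-6*t) + C2*exp(t) - 2*t*exp(t)/7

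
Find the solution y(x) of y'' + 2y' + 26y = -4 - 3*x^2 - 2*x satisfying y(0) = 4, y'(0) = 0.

y = -617/4394 - 10*x/169 - 3*x**2/26 + 18193*cos(5*x)*exp(-x)/4394 + 18453*exp(-x)*sin(5*x)/21970

Characteristic equation r² + 2r + 26 = 0 has discriminant (2)² - 4·(26) = -100 < 0, so r = -1 ± 5i.
Hence y_h = C1*cos(5*x)*exp(-x) + C2*exp(-x)*sin(5*x).
For the particular solution try y_p = A0 + A1*x + A2*x^2. Substituting and matching coefficients of each power of x gives A0 = -617/4394, A1 = -10/169, A2 = -3/26, so y_p = -617/4394 - 10*x/169 - 3*x^2/26.
General solution: y = -617/4394 - 10*x/169 - 3*x^2/26 + C1*cos(5*x)*exp(-x) + C2*exp(-x)*sin(5*x).
Apply the initial conditions: y(0) = -617/4394 + C1 = 4 and y'(0) = -10/169 - C1 + 5*C2 = 0. Solving gives C1 = 18193/4394, C2 = 18453/21970.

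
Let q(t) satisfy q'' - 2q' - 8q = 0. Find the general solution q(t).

Characteristic equation r² - 2r - 8 = 0 factors as (r + 2)(r - 4) = 0, so r = -2, 4.
Hence q_h = C1*exp(-2*t) + C2*exp(4*t).

q = C1*exp(-2*t) + C2*exp(4*t)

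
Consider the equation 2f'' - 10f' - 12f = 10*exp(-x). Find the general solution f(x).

f = C1*exp(-x) + C2*exp(6*x) - 5*x*exp(-x)/7

Divide through by 2: f'' - 5f' - 6f = 5*exp(-x).
Characteristic equation r² - 5r - 6 = 0 factors as (r + 1)(r - 6) = 0, so r = -1, 6.
Hence f_h = C1*exp(-x) + C2*exp(6*x).
Since exp(-x) solves the homogeneous equation (r = -1 is a root of multiplicity 1), multiply the trial by x. Try f_p = A*x*exp(-x). Substituting into the equation and dividing by exp(-x) gives A = -5/7, so f_p = -5*x*exp(-x)/7.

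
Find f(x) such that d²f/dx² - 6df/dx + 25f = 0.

Characteristic equation r² - 6r + 25 = 0 has discriminant (-6)² - 4·(25) = -64 < 0, so r = 3 ± 4i.
Hence f_h = C1*cos(4*x)*exp(3*x) + C2*exp(3*x)*sin(4*x).

f = C1*cos(4*x)*exp(3*x) + C2*exp(3*x)*sin(4*x)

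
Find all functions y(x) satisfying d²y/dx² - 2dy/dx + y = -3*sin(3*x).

y = -9*cos(3*x)/50 + 6*sin(3*x)/25 + C1*exp(x) + C2*x*exp(x)

Characteristic equation r² - 2r + 1 = 0 has discriminant (-2)² - 4·(1) = 0, so r = 1 is a repeated root.
Hence y_h = (C1 + C2*x)*exp(x).
Try y_p = A*cos(3*x) + B*sin(3*x). Substituting and equating the coefficients of cos(3x) and sin(3x) gives A = -9/50, B = 6/25, so y_p = -9*cos(3*x)/50 + 6*sin(3*x)/25.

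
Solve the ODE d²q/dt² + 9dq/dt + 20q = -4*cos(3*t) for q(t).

q = -54*sin(3*t)/425 - 22*cos(3*t)/425 + C1*exp(-4*t) + C2*exp(-5*t)

Characteristic equation r² + 9r + 20 = 0 factors as (r + 4)(r + 5) = 0, so r = -4, -5.
Hence q_h = C1*exp(-4*t) + C2*exp(-5*t).
Try q_p = A*cos(3*t) + B*sin(3*t). Substituting and equating the coefficients of cos(3t) and sin(3t) gives A = -22/425, B = -54/425, so q_p = -54*sin(3*t)/425 - 22*cos(3*t)/425.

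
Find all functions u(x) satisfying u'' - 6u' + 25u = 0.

u = C1*cos(4*x)*exp(3*x) + C2*exp(3*x)*sin(4*x)

Characteristic equation r² - 6r + 25 = 0 has discriminant (-6)² - 4·(25) = -64 < 0, so r = 3 ± 4i.
Hence u_h = C1*cos(4*x)*exp(3*x) + C2*exp(3*x)*sin(4*x).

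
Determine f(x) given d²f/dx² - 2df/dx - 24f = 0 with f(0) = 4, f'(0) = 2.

Characteristic equation r² - 2r - 24 = 0 factors as (r - 6)(r + 4) = 0, so r = 6, -4.
Hence f_h = C1*exp(6*x) + C2*exp(-4*x).
Apply the initial conditions: f(0) = C1 + C2 = 4 and f'(0) = -4*C2 + 6*C1 = 2. Solving gives C1 = 9/5, C2 = 11/5.

f = 9*exp(6*x)/5 + 11*exp(-4*x)/5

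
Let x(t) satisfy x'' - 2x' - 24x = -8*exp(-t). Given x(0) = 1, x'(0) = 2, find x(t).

Characteristic equation r² - 2r - 24 = 0 factors as (r + 4)(r - 6) = 0, so r = -4, 6.
Hence x_h = C1*exp(-4*t) + C2*exp(6*t).
Try x_p = A*exp(-t). Substituting into the equation and dividing by exp(-t) gives A = 8/21, so x_p = 8*exp(-t)/21.
General solution: x = 8*exp(-t)/21 + C1*exp(-4*t) + C2*exp(6*t).
Apply the initial conditions: x(0) = 8/21 + C1 + C2 = 1 and x'(0) = -8/21 - 4*C1 + 6*C2 = 2. Solving gives C1 = 2/15, C2 = 17/35.

x = 2*exp(-4*t)/15 + 8*exp(-t)/21 + 17*exp(6*t)/35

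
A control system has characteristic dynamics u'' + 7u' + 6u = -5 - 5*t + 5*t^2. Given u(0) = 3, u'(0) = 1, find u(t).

Characteristic equation r² + 7r + 6 = 0 factors as (r + 6)(r + 1) = 0, so r = -6, -1.
Hence u_h = C1*exp(-6*t) + C2*exp(-t).
For the particular solution try u_p = A0 + A1*t + A2*t^2. Substituting and matching coefficients of each power of t gives A0 = 115/54, A1 = -25/9, A2 = 5/6, so u_p = 115/54 - 25*t/9 + 5*t^2/6.
General solution: u = 115/54 - 25*t/9 + 5*t^2/6 + C1*exp(-6*t) + C2*exp(-t).
Apply the initial conditions: u(0) = 115/54 + C1 + C2 = 3 and u'(0) = -25/9 - C2 - 6*C1 = 1. Solving gives C1 = -251/270, C2 = 9/5.

u = 115/54 - 251*exp(-6*t)/270 - 25*t/9 + 5*t**2/6 + 9*exp(-t)/5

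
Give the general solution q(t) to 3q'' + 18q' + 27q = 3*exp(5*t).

Divide through by 3: q'' + 6q' + 9q = exp(5*t).
Characteristic equation r² + 6r + 9 = 0 has discriminant (6)² - 4·(9) = 0, so r = -3 is a repeated root.
Hence q_h = (C1 + C2*t)*exp(-3*t).
Try q_p = A*exp(5*t). Substituting into the equation and dividing by exp(5*t) gives A = 1/64, so q_p = exp(5*t)/64.

q = exp(5*t)/64 + C1*exp(-3*t) + C2*t*exp(-3*t)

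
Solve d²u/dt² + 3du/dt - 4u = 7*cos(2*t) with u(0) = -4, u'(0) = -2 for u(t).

u = -83*exp(t)/25 - 14*cos(2*t)/25 - 3*exp(-4*t)/25 + 21*sin(2*t)/50

Characteristic equation r² + 3r - 4 = 0 factors as (r + 4)(r - 1) = 0, so r = -4, 1.
Hence u_h = C1*exp(-4*t) + C2*exp(t).
Try u_p = A*cos(2*t) + B*sin(2*t). Substituting and equating the coefficients of cos(2t) and sin(2t) gives A = -14/25, B = 21/50, so u_p = -14*cos(2*t)/25 + 21*sin(2*t)/50.
General solution: u = -14*cos(2*t)/25 + 21*sin(2*t)/50 + C1*exp(-4*t) + C2*exp(t).
Apply the initial conditions: u(0) = -14/25 + C1 + C2 = -4 and u'(0) = 21/25 + C2 - 4*C1 = -2. Solving gives C1 = -3/25, C2 = -83/25.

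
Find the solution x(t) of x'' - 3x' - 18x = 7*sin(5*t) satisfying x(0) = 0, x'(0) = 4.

Characteristic equation r² - 3r - 18 = 0 factors as (r + 3)(r - 6) = 0, so r = -3, 6.
Hence x_h = C1*exp(-3*t) + C2*exp(6*t).
Try x_p = A*cos(5*t) + B*sin(5*t). Substituting and equating the coefficients of cos(5t) and sin(5t) gives A = 105/2074, B = -301/2074, so x_p = -301*sin(5*t)/2074 + 105*cos(5*t)/2074.
General solution: x = -301*sin(5*t)/2074 + 105*cos(5*t)/2074 + C1*exp(-3*t) + C2*exp(6*t).
Apply the initial conditions: x(0) = 105/2074 + C1 + C2 = 0 and x'(0) = -1505/2074 - 3*C1 + 6*C2 = 4. Solving gives C1 = -19/34, C2 = 31/61.

x = -301*sin(5*t)/2074 - 19*exp(-3*t)/34 + 31*exp(6*t)/61 + 105*cos(5*t)/2074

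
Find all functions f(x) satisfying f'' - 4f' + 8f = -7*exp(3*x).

Characteristic equation r² - 4r + 8 = 0 has discriminant (-4)² - 4·(8) = -16 < 0, so r = 2 ± 2i.
Hence f_h = C1*cos(2*x)*exp(2*x) + C2*exp(2*x)*sin(2*x).
Try f_p = A*exp(3*x). Substituting into the equation and dividing by exp(3*x) gives A = -7/5, so f_p = -7*exp(3*x)/5.

f = -7*exp(3*x)/5 + C1*cos(2*x)*exp(2*x) + C2*exp(2*x)*sin(2*x)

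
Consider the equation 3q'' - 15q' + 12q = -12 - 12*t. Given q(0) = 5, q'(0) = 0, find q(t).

q = -9/4 - t - 25*exp(4*t)/12 + 28*exp(t)/3

Divide through by 3: q'' - 5q' + 4q = -4 - 4*t.
Characteristic equation r² - 5r + 4 = 0 factors as (r - 4)(r - 1) = 0, so r = 4, 1.
Hence q_h = C1*exp(4*t) + C2*exp(t).
For the particular solution try q_p = A0 + A1*t. Substituting and matching coefficients of each power of t gives A0 = -9/4, A1 = -1, so q_p = -9/4 - t.
General solution: q = -9/4 - t + C1*exp(4*t) + C2*exp(t).
Apply the initial conditions: q(0) = -9/4 + C1 + C2 = 5 and q'(0) = -1 + C2 + 4*C1 = 0. Solving gives C1 = -25/12, C2 = 28/3.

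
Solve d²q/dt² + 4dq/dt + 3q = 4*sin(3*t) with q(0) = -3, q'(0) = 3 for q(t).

q = -12*exp(-t)/5 - 4*cos(3*t)/15 - 2*sin(3*t)/15 - exp(-3*t)/3

Characteristic equation r² + 4r + 3 = 0 factors as (r + 1)(r + 3) = 0, so r = -1, -3.
Hence q_h = C1*exp(-t) + C2*exp(-3*t).
Try q_p = A*cos(3*t) + B*sin(3*t). Substituting and equating the coefficients of cos(3t) and sin(3t) gives A = -4/15, B = -2/15, so q_p = -4*cos(3*t)/15 - 2*sin(3*t)/15.
General solution: q = -4*cos(3*t)/15 - 2*sin(3*t)/15 + C1*exp(-t) + C2*exp(-3*t).
Apply the initial conditions: q(0) = -4/15 + C1 + C2 = -3 and q'(0) = -2/5 - C1 - 3*C2 = 3. Solving gives C1 = -12/5, C2 = -1/3.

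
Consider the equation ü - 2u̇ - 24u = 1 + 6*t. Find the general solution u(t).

u = -1/48 - t/4 + C1*exp(-4*t) + C2*exp(6*t)

Characteristic equation r² - 2r - 24 = 0 factors as (r + 4)(r - 6) = 0, so r = -4, 6.
Hence u_h = C1*exp(-4*t) + C2*exp(6*t).
For the particular solution try u_p = A0 + A1*t. Substituting and matching coefficients of each power of t gives A0 = -1/48, A1 = -1/4, so u_p = -1/48 - t/4.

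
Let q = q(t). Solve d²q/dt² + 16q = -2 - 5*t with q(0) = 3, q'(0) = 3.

q = -1/8 - 5*t/16 + 25*cos(4*t)/8 + 53*sin(4*t)/64

Characteristic equation r² + 16 = 0 has discriminant (0)² - 4·(16) = -64 < 0, so r = ± 4i.
Hence q_h = C1*cos(4*t) + C2*sin(4*t).
For the particular solution try q_p = A0 + A1*t. Substituting and matching coefficients of each power of t gives A0 = -1/8, A1 = -5/16, so q_p = -1/8 - 5*t/16.
General solution: q = -1/8 - 5*t/16 + C1*cos(4*t) + C2*sin(4*t).
Apply the initial conditions: q(0) = -1/8 + C1 = 3 and q'(0) = -5/16 + 4*C2 = 3. Solving gives C1 = 25/8, C2 = 53/64.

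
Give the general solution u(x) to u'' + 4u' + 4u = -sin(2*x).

Characteristic equation r² + 4r + 4 = 0 has discriminant (4)² - 4·(4) = 0, so r = -2 is a repeated root.
Hence u_h = (C1 + C2*x)*exp(-2*x).
Try u_p = A*cos(2*x) + B*sin(2*x). Substituting and equating the coefficients of cos(2x) and sin(2x) gives A = 1/8, B = 0, so u_p = cos(2*x)/8.

u = cos(2*x)/8 + C1*exp(-2*x) + C2*x*exp(-2*x)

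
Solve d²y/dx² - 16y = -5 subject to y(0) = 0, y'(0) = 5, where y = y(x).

y = 5/16 - 25*exp(-4*x)/32 + 15*exp(4*x)/32

Characteristic equation r² - 16 = 0 factors as (r + 4)(r - 4) = 0, so r = -4, 4.
Hence y_h = C1*exp(-4*x) + C2*exp(4*x).
For the particular solution try y_p = A0. Substituting and matching coefficients of each power of x gives A0 = 5/16, so y_p = 5/16.
General solution: y = 5/16 + C1*exp(-4*x) + C2*exp(4*x).
Apply the initial conditions: y(0) = 5/16 + C1 + C2 = 0 and y'(0) = -4*C1 + 4*C2 = 5. Solving gives C1 = -25/32, C2 = 15/32.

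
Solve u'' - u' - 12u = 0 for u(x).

Characteristic equation r² - r - 12 = 0 factors as (r - 4)(r + 3) = 0, so r = 4, -3.
Hence u_h = C1*exp(4*x) + C2*exp(-3*x).

u = C1*exp(4*x) + C2*exp(-3*x)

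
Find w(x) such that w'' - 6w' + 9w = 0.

Characteristic equation r² - 6r + 9 = 0 has discriminant (-6)² - 4·(9) = 0, so r = 3 is a repeated root.
Hence w_h = (C1 + C2*x)*exp(3*x).

w = C1*exp(3*x) + C2*x*exp(3*x)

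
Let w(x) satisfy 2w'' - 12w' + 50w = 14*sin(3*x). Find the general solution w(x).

Divide through by 2: w'' - 6w' + 25w = 7*sin(3*x).
Characteristic equation r² - 6r + 25 = 0 has discriminant (-6)² - 4·(25) = -64 < 0, so r = 3 ± 4i.
Hence w_h = C1*cos(4*x)*exp(3*x) + C2*exp(3*x)*sin(4*x).
Try w_p = A*cos(3*x) + B*sin(3*x). Substituting and equating the coefficients of cos(3x) and sin(3x) gives A = 63/290, B = 28/145, so w_p = 28*sin(3*x)/145 + 63*cos(3*x)/290.

w = 28*sin(3*x)/145 + 63*cos(3*x)/290 + C1*cos(4*x)*exp(3*x) + C2*exp(3*x)*sin(4*x)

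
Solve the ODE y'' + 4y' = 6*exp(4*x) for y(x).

Characteristic equation r² + 4r = 0 factors as (r + 4)r = 0, so r = -4, 0.
Hence y_h = C1*exp(-4*x) + C2.
Try y_p = A*exp(4*x). Substituting into the equation and dividing by exp(4*x) gives A = 3/16, so y_p = 3*exp(4*x)/16.

y = C2 + 3*exp(4*x)/16 + C1*exp(-4*x)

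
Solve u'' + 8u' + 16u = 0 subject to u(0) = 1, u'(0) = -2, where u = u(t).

Characteristic equation r² + 8r + 16 = 0 has discriminant (8)² - 4·(16) = 0, so r = -4 is a repeated root.
Hence u_h = (C1 + C2*t)*exp(-4*t).
Apply the initial conditions: u(0) = C1 = 1 and u'(0) = C2 - 4*C1 = -2. Solving gives C1 = 1, C2 = 2.

u = 2*t*exp(-4*t) + exp(-4*t)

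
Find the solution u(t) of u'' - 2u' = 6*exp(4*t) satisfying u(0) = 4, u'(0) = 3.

u = 13/4 + 3*exp(4*t)/4

Characteristic equation r² - 2r = 0 factors as (r - 2)r = 0, so r = 2, 0.
Hence u_h = C1*exp(2*t) + C2.
Try u_p = A*exp(4*t). Substituting into the equation and dividing by exp(4*t) gives A = 3/4, so u_p = 3*exp(4*t)/4.
General solution: u = C2 + 3*exp(4*t)/4 + C1*exp(2*t).
Apply the initial conditions: u(0) = 3/4 + C1 + C2 = 4 and u'(0) = 3 + 2*C1 = 3. Solving gives C1 = 0, C2 = 13/4.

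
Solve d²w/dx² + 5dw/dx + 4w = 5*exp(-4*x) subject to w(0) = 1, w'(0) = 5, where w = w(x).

w = -23*exp(-4*x)/9 + 32*exp(-x)/9 - 5*x*exp(-4*x)/3

Characteristic equation r² + 5r + 4 = 0 factors as (r + 4)(r + 1) = 0, so r = -4, -1.
Hence w_h = C1*exp(-4*x) + C2*exp(-x).
Since exp(-4*x) solves the homogeneous equation (r = -4 is a root of multiplicity 1), multiply the trial by x. Try w_p = A*x*exp(-4*x). Substituting into the equation and dividing by exp(-4*x) gives A = -5/3, so w_p = -5*x*exp(-4*x)/3.
General solution: w = C1*exp(-4*x) + C2*exp(-x) - 5*x*exp(-4*x)/3.
Apply the initial conditions: w(0) = C1 + C2 = 1 and w'(0) = -5/3 - C2 - 4*C1 = 5. Solving gives C1 = -23/9, C2 = 32/9.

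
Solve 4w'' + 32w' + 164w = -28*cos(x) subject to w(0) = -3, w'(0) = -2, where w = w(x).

Divide through by 4: w'' + 8w' + 41w = -7*cos(x).
Characteristic equation r² + 8r + 41 = 0 has discriminant (8)² - 4·(41) = -100 < 0, so r = -4 ± 5i.
Hence w_h = C1*cos(5*x)*exp(-4*x) + C2*exp(-4*x)*sin(5*x).
Try w_p = A*cos(x) + B*sin(x). Substituting and equating the coefficients of cos(x) and sin(x) gives A = -35/208, B = -7/208, so w_p = -35*cos(x)/208 - 7*sin(x)/208.
General solution: w = -35*cos(x)/208 - 7*sin(x)/208 + C1*cos(5*x)*exp(-4*x) + C2*exp(-4*x)*sin(5*x).
Apply the initial conditions: w(0) = -35/208 + C1 = -3 and w'(0) = -7/208 - 4*C1 + 5*C2 = -2. Solving gives C1 = -589/208, C2 = -553/208.

w = -35*cos(x)/208 - 7*sin(x)/208 - 589*cos(5*x)*exp(-4*x)/208 - 553*exp(-4*x)*sin(5*x)/208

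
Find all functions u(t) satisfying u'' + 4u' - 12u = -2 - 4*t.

Characteristic equation r² + 4r - 12 = 0 factors as (r + 6)(r - 2) = 0, so r = -6, 2.
Hence u_h = C1*exp(-6*t) + C2*exp(2*t).
For the particular solution try u_p = A0 + A1*t. Substituting and matching coefficients of each power of t gives A0 = 5/18, A1 = 1/3, so u_p = 5/18 + t/3.

u = 5/18 + t/3 + C1*exp(-6*t) + C2*exp(2*t)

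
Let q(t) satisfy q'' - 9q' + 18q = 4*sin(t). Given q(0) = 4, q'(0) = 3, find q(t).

q = -329*exp(6*t)/111 + 18*cos(t)/185 + 34*sin(t)/185 + 103*exp(3*t)/15

Characteristic equation r² - 9r + 18 = 0 factors as (r - 3)(r - 6) = 0, so r = 3, 6.
Hence q_h = C1*exp(3*t) + C2*exp(6*t).
Try q_p = A*cos(t) + B*sin(t). Substituting and equating the coefficients of cos(t) and sin(t) gives A = 18/185, B = 34/185, so q_p = 18*cos(t)/185 + 34*sin(t)/185.
General solution: q = 18*cos(t)/185 + 34*sin(t)/185 + C1*exp(3*t) + C2*exp(6*t).
Apply the initial conditions: q(0) = 18/185 + C1 + C2 = 4 and q'(0) = 34/185 + 3*C1 + 6*C2 = 3. Solving gives C1 = 103/15, C2 = -329/111.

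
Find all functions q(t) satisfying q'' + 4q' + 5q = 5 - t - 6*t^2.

q = 13/125 - 6*t**2/5 + 43*t/25 + C1*cos(t)*exp(-2*t) + C2*exp(-2*t)*sin(t)

Characteristic equation r² + 4r + 5 = 0 has discriminant (4)² - 4·(5) = -4 < 0, so r = -2 ± i.
Hence q_h = C1*cos(t)*exp(-2*t) + C2*exp(-2*t)*sin(t).
For the particular solution try q_p = A0 + A1*t + A2*t^2. Substituting and matching coefficients of each power of t gives A0 = 13/125, A1 = 43/25, A2 = -6/5, so q_p = 13/125 - 6*t^2/5 + 43*t/25.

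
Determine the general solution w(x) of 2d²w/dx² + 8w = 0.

w = C1*cos(2*x) + C2*sin(2*x)

Divide through by 2: w'' + 4w = 0.
Characteristic equation r² + 4 = 0 has discriminant (0)² - 4·(4) = -16 < 0, so r = ± 2i.
Hence w_h = C1*cos(2*x) + C2*sin(2*x).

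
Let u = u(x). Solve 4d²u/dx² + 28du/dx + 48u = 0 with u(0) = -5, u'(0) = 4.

Divide through by 4: u'' + 7u' + 12u = 0.
Characteristic equation r² + 7r + 12 = 0 factors as (r + 3)(r + 4) = 0, so r = -3, -4.
Hence u_h = C1*exp(-3*x) + C2*exp(-4*x).
Apply the initial conditions: u(0) = C1 + C2 = -5 and u'(0) = -4*C2 - 3*C1 = 4. Solving gives C1 = -16, C2 = 11.

u = -16*exp(-3*x) + 11*exp(-4*x)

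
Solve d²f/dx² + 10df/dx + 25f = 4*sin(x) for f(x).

Characteristic equation r² + 10r + 25 = 0 has discriminant (10)² - 4·(25) = 0, so r = -5 is a repeated root.
Hence f_h = (C1 + C2*x)*exp(-5*x).
Try f_p = A*cos(x) + B*sin(x). Substituting and equating the coefficients of cos(x) and sin(x) gives A = -10/169, B = 24/169, so f_p = -10*cos(x)/169 + 24*sin(x)/169.

f = -10*cos(x)/169 + 24*sin(x)/169 + C1*exp(-5*x) + C2*x*exp(-5*x)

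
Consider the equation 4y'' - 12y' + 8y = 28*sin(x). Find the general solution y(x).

Divide through by 4: y'' - 3y' + 2y = 7*sin(x).
Characteristic equation r² - 3r + 2 = 0 factors as (r - 2)(r - 1) = 0, so r = 2, 1.
Hence y_h = C1*exp(2*x) + C2*exp(x).
Try y_p = A*cos(x) + B*sin(x). Substituting and equating the coefficients of cos(x) and sin(x) gives A = 21/10, B = 7/10, so y_p = 7*sin(x)/10 + 21*cos(x)/10.

y = 7*sin(x)/10 + 21*cos(x)/10 + C1*exp(2*x) + C2*exp(x)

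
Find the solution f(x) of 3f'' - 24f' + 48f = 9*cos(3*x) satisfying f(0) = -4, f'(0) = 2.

Divide through by 3: f'' - 8f' + 16f = 3*cos(3*x).
Characteristic equation r² - 8r + 16 = 0 has discriminant (-8)² - 4·(16) = 0, so r = 4 is a repeated root.
Hence f_h = (C1 + C2*x)*exp(4*x).
Try f_p = A*cos(3*x) + B*sin(3*x). Substituting and equating the coefficients of cos(3x) and sin(3x) gives A = 21/625, B = -72/625, so f_p = -72*sin(3*x)/625 + 21*cos(3*x)/625.
General solution: f = -72*sin(3*x)/625 + 21*cos(3*x)/625 + C1*exp(4*x) + C2*x*exp(4*x).
Apply the initial conditions: f(0) = 21/625 + C1 = -4 and f'(0) = -216/625 + C2 + 4*C1 = 2. Solving gives C1 = -2521/625, C2 = 462/25.

f = -2521*exp(4*x)/625 - 72*sin(3*x)/625 + 21*cos(3*x)/625 + 462*x*exp(4*x)/25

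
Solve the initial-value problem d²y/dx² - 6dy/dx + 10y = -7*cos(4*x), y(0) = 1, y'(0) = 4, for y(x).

y = 7*cos(4*x)/102 + 14*sin(4*x)/51 + 11*exp(3*x)*sin(x)/102 + 95*cos(x)*exp(3*x)/102

Characteristic equation r² - 6r + 10 = 0 has discriminant (-6)² - 4·(10) = -4 < 0, so r = 3 ± i.
Hence y_h = C1*cos(x)*exp(3*x) + C2*exp(3*x)*sin(x).
Try y_p = A*cos(4*x) + B*sin(4*x). Substituting and equating the coefficients of cos(4x) and sin(4x) gives A = 7/102, B = 14/51, so y_p = 7*cos(4*x)/102 + 14*sin(4*x)/51.
General solution: y = 7*cos(4*x)/102 + 14*sin(4*x)/51 + C1*cos(x)*exp(3*x) + C2*exp(3*x)*sin(x).
Apply the initial conditions: y(0) = 7/102 + C1 = 1 and y'(0) = 56/51 + C2 + 3*C1 = 4. Solving gives C1 = 95/102, C2 = 11/102.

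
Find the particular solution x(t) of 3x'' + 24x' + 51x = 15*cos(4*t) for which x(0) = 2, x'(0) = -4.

Divide through by 3: x'' + 8x' + 17x = 5*cos(4*t).
Characteristic equation r² + 8r + 17 = 0 has discriminant (8)² - 4·(17) = -4 < 0, so r = -4 ± i.
Hence x_h = C1*cos(t)*exp(-4*t) + C2*exp(-4*t)*sin(t).
Try x_p = A*cos(4*t) + B*sin(4*t). Substituting and equating the coefficients of cos(4t) and sin(4t) gives A = 1/205, B = 32/205, so x_p = cos(4*t)/205 + 32*sin(4*t)/205.
General solution: x = cos(4*t)/205 + 32*sin(4*t)/205 + C1*cos(t)*exp(-4*t) + C2*exp(-4*t)*sin(t).
Apply the initial conditions: x(0) = 1/205 + C1 = 2 and x'(0) = 128/205 + C2 - 4*C1 = -4. Solving gives C1 = 409/205, C2 = 688/205.

x = cos(4*t)/205 + 32*sin(4*t)/205 + 409*cos(t)*exp(-4*t)/205 + 688*exp(-4*t)*sin(t)/205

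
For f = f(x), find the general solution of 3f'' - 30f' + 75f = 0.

f = C1*exp(5*x) + C2*x*exp(5*x)

Divide through by 3: f'' - 10f' + 25f = 0.
Characteristic equation r² - 10r + 25 = 0 has discriminant (-10)² - 4·(25) = 0, so r = 5 is a repeated root.
Hence f_h = (C1 + C2*x)*exp(5*x).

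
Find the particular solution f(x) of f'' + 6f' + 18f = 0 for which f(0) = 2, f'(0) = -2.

f = 2*cos(3*x)*exp(-3*x) + 4*exp(-3*x)*sin(3*x)/3

Characteristic equation r² + 6r + 18 = 0 has discriminant (6)² - 4·(18) = -36 < 0, so r = -3 ± 3i.
Hence f_h = C1*cos(3*x)*exp(-3*x) + C2*exp(-3*x)*sin(3*x).
Apply the initial conditions: f(0) = C1 = 2 and f'(0) = -3*C1 + 3*C2 = -2. Solving gives C1 = 2, C2 = 4/3.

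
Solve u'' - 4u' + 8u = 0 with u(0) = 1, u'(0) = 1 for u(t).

u = cos(2*t)*exp(2*t) - exp(2*t)*sin(2*t)/2

Characteristic equation r² - 4r + 8 = 0 has discriminant (-4)² - 4·(8) = -16 < 0, so r = 2 ± 2i.
Hence u_h = C1*cos(2*t)*exp(2*t) + C2*exp(2*t)*sin(2*t).
Apply the initial conditions: u(0) = C1 = 1 and u'(0) = 2*C1 + 2*C2 = 1. Solving gives C1 = 1, C2 = -1/2.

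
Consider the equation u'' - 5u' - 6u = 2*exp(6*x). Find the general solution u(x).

Characteristic equation r² - 5r - 6 = 0 factors as (r + 1)(r - 6) = 0, so r = -1, 6.
Hence u_h = C1*exp(-x) + C2*exp(6*x).
Since exp(6*x) solves the homogeneous equation (r = 6 is a root of multiplicity 1), multiply the trial by x. Try u_p = A*x*exp(6*x). Substituting into the equation and dividing by exp(6*x) gives A = 2/7, so u_p = 2*x*exp(6*x)/7.

u = C1*exp(-x) + C2*exp(6*x) + 2*x*exp(6*x)/7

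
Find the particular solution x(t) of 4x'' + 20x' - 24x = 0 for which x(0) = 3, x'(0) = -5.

Divide through by 4: x'' + 5x' - 6x = 0.
Characteristic equation r² + 5r - 6 = 0 factors as (r - 1)(r + 6) = 0, so r = 1, -6.
Hence x_h = C1*exp(t) + C2*exp(-6*t).
Apply the initial conditions: x(0) = C1 + C2 = 3 and x'(0) = C1 - 6*C2 = -5. Solving gives C1 = 13/7, C2 = 8/7.

x = 8*exp(-6*t)/7 + 13*exp(t)/7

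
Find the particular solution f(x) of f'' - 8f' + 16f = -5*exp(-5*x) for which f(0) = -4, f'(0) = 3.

f = -319*exp(4*x)/81 - 5*exp(-5*x)/81 + 166*x*exp(4*x)/9

Characteristic equation r² - 8r + 16 = 0 has discriminant (-8)² - 4·(16) = 0, so r = 4 is a repeated root.
Hence f_h = (C1 + C2*x)*exp(4*x).
Try f_p = A*exp(-5*x). Substituting into the equation and dividing by exp(-5*x) gives A = -5/81, so f_p = -5*exp(-5*x)/81.
General solution: f = -5*exp(-5*x)/81 + C1*exp(4*x) + C2*x*exp(4*x).
Apply the initial conditions: f(0) = -5/81 + C1 = -4 and f'(0) = 25/81 + C2 + 4*C1 = 3. Solving gives C1 = -319/81, C2 = 166/9.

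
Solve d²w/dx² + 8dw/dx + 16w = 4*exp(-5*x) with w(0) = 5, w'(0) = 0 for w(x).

Characteristic equation r² + 8r + 16 = 0 has discriminant (8)² - 4·(16) = 0, so r = -4 is a repeated root.
Hence w_h = (C1 + C2*x)*exp(-4*x).
Try w_p = A*exp(-5*x). Substituting into the equation and dividing by exp(-5*x) gives A = 4, so w_p = 4*exp(-5*x).
General solution: w = 4*exp(-5*x) + C1*exp(-4*x) + C2*x*exp(-4*x).
Apply the initial conditions: w(0) = 4 + C1 = 5 and w'(0) = -20 + C2 - 4*C1 = 0. Solving gives C1 = 1, C2 = 24.

w = 4*exp(-5*x) + 24*x*exp(-4*x) + exp(-4*x)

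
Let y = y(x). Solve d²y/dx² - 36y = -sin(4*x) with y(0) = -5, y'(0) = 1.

Characteristic equation r² - 36 = 0 factors as (r - 6)(r + 6) = 0, so r = 6, -6.
Hence y_h = C1*exp(6*x) + C2*exp(-6*x).
Try y_p = A*cos(4*x) + B*sin(4*x). Substituting and equating the coefficients of cos(4x) and sin(4x) gives A = 0, B = 1/52, so y_p = sin(4*x)/52.
General solution: y = sin(4*x)/52 + C1*exp(6*x) + C2*exp(-6*x).
Apply the initial conditions: y(0) = C1 + C2 = -5 and y'(0) = 1/13 - 6*C2 + 6*C1 = 1. Solving gives C1 = -63/26, C2 = -67/26.

y = -67*exp(-6*x)/26 - 63*exp(6*x)/26 + sin(4*x)/52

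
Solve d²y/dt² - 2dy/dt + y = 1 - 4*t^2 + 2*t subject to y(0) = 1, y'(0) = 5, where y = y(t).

y = -19 - 14*t - 4*t**2 + 20*exp(t) - t*exp(t)

Characteristic equation r² - 2r + 1 = 0 has discriminant (-2)² - 4·(1) = 0, so r = 1 is a repeated root.
Hence y_h = (C1 + C2*t)*exp(t).
For the particular solution try y_p = A0 + A1*t + A2*t^2. Substituting and matching coefficients of each power of t gives A0 = -19, A1 = -14, A2 = -4, so y_p = -19 - 14*t - 4*t^2.
General solution: y = -19 - 14*t - 4*t^2 + C1*exp(t) + C2*t*exp(t).
Apply the initial conditions: y(0) = -19 + C1 = 1 and y'(0) = -14 + C1 + C2 = 5. Solving gives C1 = 20, C2 = -1.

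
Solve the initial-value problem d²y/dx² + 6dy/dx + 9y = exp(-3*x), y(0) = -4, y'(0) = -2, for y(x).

Characteristic equation r² + 6r + 9 = 0 has discriminant (6)² - 4·(9) = 0, so r = -3 is a repeated root.
Hence y_h = (C1 + C2*x)*exp(-3*x).
Since exp(-3*x) solves the homogeneous equation (r = -3 is a root of multiplicity 2), multiply the trial by x^2. Try y_p = A*x^2*exp(-3*x). Substituting into the equation and dividing by exp(-3*x) gives A = 1/2, so y_p = x^2*exp(-3*x)/2.
General solution: y = C1*exp(-3*x) + x^2*exp(-3*x)/2 + C2*x*exp(-3*x).
Apply the initial conditions: y(0) = C1 = -4 and y'(0) = C2 - 3*C1 = -2. Solving gives C1 = -4, C2 = -14.

y = -4*exp(-3*x) + x**2*exp(-3*x)/2 - 14*x*exp(-3*x)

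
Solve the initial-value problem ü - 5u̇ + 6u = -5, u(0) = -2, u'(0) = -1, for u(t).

Characteristic equation r² - 5r + 6 = 0 factors as (r - 2)(r - 3) = 0, so r = 2, 3.
Hence u_h = C1*exp(2*t) + C2*exp(3*t).
For the particular solution try u_p = A0. Substituting and matching coefficients of each power of t gives A0 = -5/6, so u_p = -5/6.
General solution: u = -5/6 + C1*exp(2*t) + C2*exp(3*t).
Apply the initial conditions: u(0) = -5/6 + C1 + C2 = -2 and u'(0) = 2*C1 + 3*C2 = -1. Solving gives C1 = -5/2, C2 = 4/3.

u = -5/6 - 5*exp(2*t)/2 + 4*exp(3*t)/3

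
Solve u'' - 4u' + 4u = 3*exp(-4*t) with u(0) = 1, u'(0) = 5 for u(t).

Characteristic equation r² - 4r + 4 = 0 has discriminant (-4)² - 4·(4) = 0, so r = 2 is a repeated root.
Hence u_h = (C1 + C2*t)*exp(2*t).
Try u_p = A*exp(-4*t). Substituting into the equation and dividing by exp(-4*t) gives A = 1/12, so u_p = exp(-4*t)/12.
General solution: u = exp(-4*t)/12 + C1*exp(2*t) + C2*t*exp(2*t).
Apply the initial conditions: u(0) = 1/12 + C1 = 1 and u'(0) = -1/3 + C2 + 2*C1 = 5. Solving gives C1 = 11/12, C2 = 7/2.

u = exp(-4*t)/12 + 11*exp(2*t)/12 + 7*t*exp(2*t)/2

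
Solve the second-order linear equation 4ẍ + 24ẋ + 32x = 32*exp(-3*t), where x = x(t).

x = -8*exp(-3*t) + C1*exp(-2*t) + C2*exp(-4*t)

Divide through by 4: x'' + 6x' + 8x = 8*exp(-3*t).
Characteristic equation r² + 6r + 8 = 0 factors as (r + 2)(r + 4) = 0, so r = -2, -4.
Hence x_h = C1*exp(-2*t) + C2*exp(-4*t).
Try x_p = A*exp(-3*t). Substituting into the equation and dividing by exp(-3*t) gives A = -8, so x_p = -8*exp(-3*t).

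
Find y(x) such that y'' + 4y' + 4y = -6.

Characteristic equation r² + 4r + 4 = 0 has discriminant (4)² - 4·(4) = 0, so r = -2 is a repeated root.
Hence y_h = (C1 + C2*x)*exp(-2*x).
For the particular solution try y_p = A0. Substituting and matching coefficients of each power of x gives A0 = -3/2, so y_p = -3/2.

y = -3/2 + C1*exp(-2*x) + C2*x*exp(-2*x)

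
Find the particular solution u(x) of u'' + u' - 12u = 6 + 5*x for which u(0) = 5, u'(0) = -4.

u = -77/144 - 5*x/12 + 167*exp(3*x)/63 + 323*exp(-4*x)/112

Characteristic equation r² + r - 12 = 0 factors as (r - 3)(r + 4) = 0, so r = 3, -4.
Hence u_h = C1*exp(3*x) + C2*exp(-4*x).
For the particular solution try u_p = A0 + A1*x. Substituting and matching coefficients of each power of x gives A0 = -77/144, A1 = -5/12, so u_p = -77/144 - 5*x/12.
General solution: u = -77/144 - 5*x/12 + C1*exp(3*x) + C2*exp(-4*x).
Apply the initial conditions: u(0) = -77/144 + C1 + C2 = 5 and u'(0) = -5/12 - 4*C2 + 3*C1 = -4. Solving gives C1 = 167/63, C2 = 323/112.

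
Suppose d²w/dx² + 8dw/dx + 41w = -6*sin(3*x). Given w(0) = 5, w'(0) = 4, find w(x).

Characteristic equation r² + 8r + 41 = 0 has discriminant (8)² - 4·(41) = -100 < 0, so r = -4 ± 5i.
Hence w_h = C1*cos(5*x)*exp(-4*x) + C2*exp(-4*x)*sin(5*x).
Try w_p = A*cos(3*x) + B*sin(3*x). Substituting and equating the coefficients of cos(3x) and sin(3x) gives A = 9/100, B = -3/25, so w_p = -3*sin(3*x)/25 + 9*cos(3*x)/100.
General solution: w = -3*sin(3*x)/25 + 9*cos(3*x)/100 + C1*cos(5*x)*exp(-4*x) + C2*exp(-4*x)*sin(5*x).
Apply the initial conditions: w(0) = 9/100 + C1 = 5 and w'(0) = -9/25 - 4*C1 + 5*C2 = 4. Solving gives C1 = 491/100, C2 = 24/5.

w = -3*sin(3*x)/25 + 9*cos(3*x)/100 + 24*exp(-4*x)*sin(5*x)/5 + 491*cos(5*x)*exp(-4*x)/100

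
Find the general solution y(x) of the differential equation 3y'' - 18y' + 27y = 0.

y = C1*exp(3*x) + C2*x*exp(3*x)

Divide through by 3: y'' - 6y' + 9y = 0.
Characteristic equation r² - 6r + 9 = 0 has discriminant (-6)² - 4·(9) = 0, so r = 3 is a repeated root.
Hence y_h = (C1 + C2*x)*exp(3*x).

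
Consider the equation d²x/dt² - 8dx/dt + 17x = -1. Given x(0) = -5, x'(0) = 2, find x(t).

x = -1/17 - 84*cos(t)*exp(4*t)/17 + 370*exp(4*t)*sin(t)/17

Characteristic equation r² - 8r + 17 = 0 has discriminant (-8)² - 4·(17) = -4 < 0, so r = 4 ± i.
Hence x_h = C1*cos(t)*exp(4*t) + C2*exp(4*t)*sin(t).
For the particular solution try x_p = A0. Substituting and matching coefficients of each power of t gives A0 = -1/17, so x_p = -1/17.
General solution: x = -1/17 + C1*cos(t)*exp(4*t) + C2*exp(4*t)*sin(t).
Apply the initial conditions: x(0) = -1/17 + C1 = -5 and x'(0) = C2 + 4*C1 = 2. Solving gives C1 = -84/17, C2 = 370/17.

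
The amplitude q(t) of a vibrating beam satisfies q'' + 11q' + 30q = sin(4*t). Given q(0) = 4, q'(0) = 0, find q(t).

Characteristic equation r² + 11r + 30 = 0 factors as (r + 5)(r + 6) = 0, so r = -5, -6.
Hence q_h = C1*exp(-5*t) + C2*exp(-6*t).
Try q_p = A*cos(4*t) + B*sin(4*t). Substituting and equating the coefficients of cos(4t) and sin(4t) gives A = -11/533, B = 7/1066, so q_p = -11*cos(4*t)/533 + 7*sin(4*t)/1066.
General solution: q = -11*cos(4*t)/533 + 7*sin(4*t)/1066 + C1*exp(-5*t) + C2*exp(-6*t).
Apply the initial conditions: q(0) = -11/533 + C1 + C2 = 4 and q'(0) = 14/533 - 6*C2 - 5*C1 = 0. Solving gives C1 = 988/41, C2 = -261/13.

q = -261*exp(-6*t)/13 - 11*cos(4*t)/533 + 7*sin(4*t)/1066 + 988*exp(-5*t)/41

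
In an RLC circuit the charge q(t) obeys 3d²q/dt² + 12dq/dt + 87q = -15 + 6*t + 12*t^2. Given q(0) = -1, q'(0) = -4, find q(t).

q = -4541/24389 + 4*t**2/29 + 26*t/841 - 138006*exp(-2*t)*sin(5*t)/121945 - 19848*cos(5*t)*exp(-2*t)/24389

Divide through by 3: q'' + 4q' + 29q = -5 + 2*t + 4*t^2.
Characteristic equation r² + 4r + 29 = 0 has discriminant (4)² - 4·(29) = -100 < 0, so r = -2 ± 5i.
Hence q_h = C1*cos(5*t)*exp(-2*t) + C2*exp(-2*t)*sin(5*t).
For the particular solution try q_p = A0 + A1*t + A2*t^2. Substituting and matching coefficients of each power of t gives A0 = -4541/24389, A1 = 26/841, A2 = 4/29, so q_p = -4541/24389 + 4*t^2/29 + 26*t/841.
General solution: q = -4541/24389 + 4*t^2/29 + 26*t/841 + C1*cos(5*t)*exp(-2*t) + C2*exp(-2*t)*sin(5*t).
Apply the initial conditions: q(0) = -4541/24389 + C1 = -1 and q'(0) = 26/841 - 2*C1 + 5*C2 = -4. Solving gives C1 = -19848/24389, C2 = -138006/121945.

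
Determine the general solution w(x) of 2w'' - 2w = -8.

Divide through by 2: w'' - w = -4.
Characteristic equation r² - 1 = 0 factors as (r - 1)(r + 1) = 0, so r = 1, -1.
Hence w_h = C1*exp(x) + C2*exp(-x).
For the particular solution try w_p = A0. Substituting and matching coefficients of each power of x gives A0 = 4, so w_p = 4.

w = 4 + C1*exp(x) + C2*exp(-x)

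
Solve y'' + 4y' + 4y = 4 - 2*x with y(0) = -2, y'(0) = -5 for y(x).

Characteristic equation r² + 4r + 4 = 0 has discriminant (4)² - 4·(4) = 0, so r = -2 is a repeated root.
Hence y_h = (C1 + C2*x)*exp(-2*x).
For the particular solution try y_p = A0 + A1*x. Substituting and matching coefficients of each power of x gives A0 = 3/2, A1 = -1/2, so y_p = 3/2 - x/2.
General solution: y = 3/2 - x/2 + C1*exp(-2*x) + C2*x*exp(-2*x).
Apply the initial conditions: y(0) = 3/2 + C1 = -2 and y'(0) = -1/2 + C2 - 2*C1 = -5. Solving gives C1 = -7/2, C2 = -23/2.

y = 3/2 - 7*exp(-2*x)/2 - x/2 - 23*x*exp(-2*x)/2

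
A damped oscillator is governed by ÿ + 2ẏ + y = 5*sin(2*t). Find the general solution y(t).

y = -4*cos(2*t)/5 - 3*sin(2*t)/5 + C1*exp(-t) + C2*t*exp(-t)

Characteristic equation r² + 2r + 1 = 0 has discriminant (2)² - 4·(1) = 0, so r = -1 is a repeated root.
Hence y_h = (C1 + C2*t)*exp(-t).
Try y_p = A*cos(2*t) + B*sin(2*t). Substituting and equating the coefficients of cos(2t) and sin(2t) gives A = -4/5, B = -3/5, so y_p = -4*cos(2*t)/5 - 3*sin(2*t)/5.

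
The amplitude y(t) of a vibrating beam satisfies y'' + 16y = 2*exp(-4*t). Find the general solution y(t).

y = exp(-4*t)/16 + C1*cos(4*t) + C2*sin(4*t)

Characteristic equation r² + 16 = 0 has discriminant (0)² - 4·(16) = -64 < 0, so r = ± 4i.
Hence y_h = C1*cos(4*t) + C2*sin(4*t).
Try y_p = A*exp(-4*t). Substituting into the equation and dividing by exp(-4*t) gives A = 1/16, so y_p = exp(-4*t)/16.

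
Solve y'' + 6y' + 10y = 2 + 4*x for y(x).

y = -1/25 + 2*x/5 + C1*cos(x)*exp(-3*x) + C2*exp(-3*x)*sin(x)

Characteristic equation r² + 6r + 10 = 0 has discriminant (6)² - 4·(10) = -4 < 0, so r = -3 ± i.
Hence y_h = C1*cos(x)*exp(-3*x) + C2*exp(-3*x)*sin(x).
For the particular solution try y_p = A0 + A1*x. Substituting and matching coefficients of each power of x gives A0 = -1/25, A1 = 2/5, so y_p = -1/25 + 2*x/5.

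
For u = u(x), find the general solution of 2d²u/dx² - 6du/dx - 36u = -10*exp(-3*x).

u = C1*exp(6*x) + C2*exp(-3*x) + 5*x*exp(-3*x)/9

Divide through by 2: u'' - 3u' - 18u = -5*exp(-3*x).
Characteristic equation r² - 3r - 18 = 0 factors as (r - 6)(r + 3) = 0, so r = 6, -3.
Hence u_h = C1*exp(6*x) + C2*exp(-3*x).
Since exp(-3*x) solves the homogeneous equation (r = -3 is a root of multiplicity 1), multiply the trial by x. Try u_p = A*x*exp(-3*x). Substituting into the equation and dividing by exp(-3*x) gives A = 5/9, so u_p = 5*x*exp(-3*x)/9.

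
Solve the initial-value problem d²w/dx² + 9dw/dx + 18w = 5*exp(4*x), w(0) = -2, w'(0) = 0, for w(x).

w = -89*exp(-3*x)/21 + exp(4*x)/14 + 13*exp(-6*x)/6

Characteristic equation r² + 9r + 18 = 0 factors as (r + 3)(r + 6) = 0, so r = -3, -6.
Hence w_h = C1*exp(-3*x) + C2*exp(-6*x).
Try w_p = A*exp(4*x). Substituting into the equation and dividing by exp(4*x) gives A = 1/14, so w_p = exp(4*x)/14.
General solution: w = exp(4*x)/14 + C1*exp(-3*x) + C2*exp(-6*x).
Apply the initial conditions: w(0) = 1/14 + C1 + C2 = -2 and w'(0) = 2/7 - 6*C2 - 3*C1 = 0. Solving gives C1 = -89/21, C2 = 13/6.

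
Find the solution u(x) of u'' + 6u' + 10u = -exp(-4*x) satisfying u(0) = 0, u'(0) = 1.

u = -exp(-4*x)/2 + cos(x)*exp(-3*x)/2 + exp(-3*x)*sin(x)/2

Characteristic equation r² + 6r + 10 = 0 has discriminant (6)² - 4·(10) = -4 < 0, so r = -3 ± i.
Hence u_h = C1*cos(x)*exp(-3*x) + C2*exp(-3*x)*sin(x).
Try u_p = A*exp(-4*x). Substituting into the equation and dividing by exp(-4*x) gives A = -1/2, so u_p = -exp(-4*x)/2.
General solution: u = -exp(-4*x)/2 + C1*cos(x)*exp(-3*x) + C2*exp(-3*x)*sin(x).
Apply the initial conditions: u(0) = -1/2 + C1 = 0 and u'(0) = 2 + C2 - 3*C1 = 1. Solving gives C1 = 1/2, C2 = 1/2.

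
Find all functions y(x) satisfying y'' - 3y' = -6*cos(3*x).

y = C2 + cos(3*x)/3 + sin(3*x)/3 + C1*exp(3*x)

Characteristic equation r² - 3r = 0 factors as (r - 3)r = 0, so r = 3, 0.
Hence y_h = C1*exp(3*x) + C2.
Try y_p = A*cos(3*x) + B*sin(3*x). Substituting and equating the coefficients of cos(3x) and sin(3x) gives A = 1/3, B = 1/3, so y_p = cos(3*x)/3 + sin(3*x)/3.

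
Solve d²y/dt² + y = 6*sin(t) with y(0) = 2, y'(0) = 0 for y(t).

Characteristic equation r² + 1 = 0 has discriminant (0)² - 4·(1) = -4 < 0, so r = ± i.
Hence y_h = C1*cos(t) + C2*sin(t).
Since ±1i are characteristic roots, multiply the trial by t. Try y_p = t*(A*cos(t) + B*sin(t)). Substituting and equating the coefficients of cos(t) and sin(t) gives A = -3, B = 0, so y_p = -3*t*cos(t).
General solution: y = C1*cos(t) + C2*sin(t) - 3*t*cos(t).
Apply the initial conditions: y(0) = C1 = 2 and y'(0) = -3 + C2 = 0. Solving gives C1 = 2, C2 = 3.

y = 2*cos(t) + 3*sin(t) - 3*t*cos(t)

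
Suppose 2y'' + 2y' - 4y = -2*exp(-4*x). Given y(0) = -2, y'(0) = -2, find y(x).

y = -31*exp(x)/15 - exp(-4*x)/10 + exp(-2*x)/6

Divide through by 2: y'' + y' - 2y = -exp(-4*x).
Characteristic equation r² + r - 2 = 0 factors as (r - 1)(r + 2) = 0, so r = 1, -2.
Hence y_h = C1*exp(x) + C2*exp(-2*x).
Try y_p = A*exp(-4*x). Substituting into the equation and dividing by exp(-4*x) gives A = -1/10, so y_p = -exp(-4*x)/10.
General solution: y = -exp(-4*x)/10 + C1*exp(x) + C2*exp(-2*x).
Apply the initial conditions: y(0) = -1/10 + C1 + C2 = -2 and y'(0) = 2/5 + C1 - 2*C2 = -2. Solving gives C1 = -31/15, C2 = 1/6.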